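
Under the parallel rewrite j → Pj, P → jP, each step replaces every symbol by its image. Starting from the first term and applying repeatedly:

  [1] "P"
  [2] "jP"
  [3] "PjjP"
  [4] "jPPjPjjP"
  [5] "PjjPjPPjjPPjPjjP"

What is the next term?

φ(PjjPjPPjjPPjPjjP) expands symbol-by-symbol to jP Pj Pj jP Pj jP jP Pj Pj jP jP Pj jP Pj Pj jP; joining the 16 pieces gives the next term.

jPPjPjjPPjjPjPPjPjjPjPPjjPPjPjjP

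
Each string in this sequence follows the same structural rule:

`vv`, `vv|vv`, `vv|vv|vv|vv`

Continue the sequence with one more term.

Every step duplicates the string with '|' between the halves.
Doubling vv|vv|vv|vv with '|' between the halves:

vv|vv|vv|vv|vv|vv|vv|vv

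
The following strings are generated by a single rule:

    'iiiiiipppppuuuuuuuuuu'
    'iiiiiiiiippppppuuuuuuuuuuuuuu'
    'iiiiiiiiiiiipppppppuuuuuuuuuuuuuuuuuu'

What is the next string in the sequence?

iiiiiiiiiiiiiiippppppppuuuuuuuuuuuuuuuuuuuuuu

Reading off run lengths: i runs 6, 9, 12; p runs 5, 6, 7; u runs 10, 14, 18 — each is linear in n, where the shown terms are n = 2, 3, 4.
For the next term, n = 5, so the run lengths are 15, 8, 22.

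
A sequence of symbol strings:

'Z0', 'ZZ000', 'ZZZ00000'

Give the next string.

Each string has the form Z^{n} 0^{2n-1} (n = 1, 2, …).
Setting n = 4 gives 4, 7 characters in each block.

ZZZZ0000000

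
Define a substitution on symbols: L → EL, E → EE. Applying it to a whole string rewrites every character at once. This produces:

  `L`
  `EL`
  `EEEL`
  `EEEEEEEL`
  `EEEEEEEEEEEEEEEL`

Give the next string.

EEEEEEEEEEEEEEEEEEEEEEEEEEEEEEEL

Applying the rule to each of the 16 symbols of EEEEEEEEEEEEEEEL gives the pieces EE EE EE EE EE EE EE EE EE EE EE EE EE EE EE EL, which concatenate to the answer.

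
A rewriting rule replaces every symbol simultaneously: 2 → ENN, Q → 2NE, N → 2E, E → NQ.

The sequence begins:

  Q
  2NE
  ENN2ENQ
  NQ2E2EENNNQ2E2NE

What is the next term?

2E2NEENNNQENNNQNQ2E2E2E2NEENNNQENN2ENQ

φ(NQ2E2EENNNQ2E2NE) expands symbol-by-symbol to 2E 2NE ENN NQ ENN NQ NQ 2E 2E 2E 2NE ENN NQ ENN 2E NQ; joining the 16 pieces gives the next term.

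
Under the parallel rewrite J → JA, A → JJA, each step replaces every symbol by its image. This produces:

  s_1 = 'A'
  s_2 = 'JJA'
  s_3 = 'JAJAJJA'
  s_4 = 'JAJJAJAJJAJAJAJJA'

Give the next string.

JAJJAJAJAJJAJAJJAJAJAJJAJAJJAJAJJAJAJAJJA

φ(JAJJAJAJJAJAJAJJA) expands symbol-by-symbol to JA JJA JA JA JJA JA JJA JA JA JJA JA JJA JA JJA JA JA JJA; joining the 17 pieces gives the next term.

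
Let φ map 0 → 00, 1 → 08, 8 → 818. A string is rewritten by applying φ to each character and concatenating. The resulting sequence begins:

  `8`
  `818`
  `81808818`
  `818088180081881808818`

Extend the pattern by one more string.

Applying the rule to each of the 21 symbols of 818088180081881808818 gives the pieces 818 08 818 00 818 818 08 818 00 00 818 08 818 818 08 818 00 818 818 08 818, which concatenate to the answer.

818088180081881808818000081808818818088180081881808818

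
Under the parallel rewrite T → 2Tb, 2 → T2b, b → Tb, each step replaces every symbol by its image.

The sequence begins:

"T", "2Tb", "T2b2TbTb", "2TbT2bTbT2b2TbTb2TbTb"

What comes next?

Rewriting the 21 symbols of 2TbT2bTbT2b2TbTb2TbTb one by one yields T2b 2Tb Tb 2Tb T2b Tb 2Tb Tb 2Tb T2b Tb T2b 2Tb Tb 2Tb Tb T2b 2Tb Tb 2Tb Tb; concatenated:

T2b2TbTb2TbT2bTb2TbTb2TbT2bTbT2b2TbTb2TbTbT2b2TbTb2TbTb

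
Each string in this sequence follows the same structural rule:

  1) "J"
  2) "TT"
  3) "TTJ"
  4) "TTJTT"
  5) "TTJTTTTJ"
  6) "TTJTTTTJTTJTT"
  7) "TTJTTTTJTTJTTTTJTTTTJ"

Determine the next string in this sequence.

TTJTTTTJTTJTTTTJTTTTJTTJTTTTJTTJTT

Each term (from the third on) is the previous term followed by the one before it: term 3 = TT·J = TTJ.
So term 8 is TTJTTTTJTTJTTTTJTTTTJ·TTJTTTTJTTJTT.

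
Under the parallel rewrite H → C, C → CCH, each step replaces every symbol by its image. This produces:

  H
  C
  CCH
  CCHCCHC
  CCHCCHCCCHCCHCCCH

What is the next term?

φ(CCHCCHCCCHCCHCCCH) expands symbol-by-symbol to CCH CCH C CCH CCH C CCH CCH CCH C CCH CCH C CCH CCH CCH C; joining the 17 pieces gives the next term.

CCHCCHCCCHCCHCCCHCCHCCHCCCHCCHCCCHCCHCCHC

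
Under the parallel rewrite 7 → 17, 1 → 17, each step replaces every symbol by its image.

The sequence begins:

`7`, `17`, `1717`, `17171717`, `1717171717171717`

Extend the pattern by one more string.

Replace each of the 16 characters of 1717171717171717 in place — 17 17 17 17 17 17 17 17 17 17 17 17 17 17 17 17 — and concatenate.

17171717171717171717171717171717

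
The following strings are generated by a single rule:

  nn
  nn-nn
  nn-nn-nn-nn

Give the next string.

nn-nn-nn-nn-nn-nn-nn-nn

Every step duplicates the string with '-' between the halves.
One more doubling of nn-nn-nn-nn gives the answer.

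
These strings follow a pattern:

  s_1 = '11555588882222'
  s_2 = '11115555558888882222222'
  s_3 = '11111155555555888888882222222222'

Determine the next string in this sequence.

11111111555555555588888888882222222222222

The n-th term is 2n 1's then 2n+2 5's then 2n+2 8's then 3n+1 2's (n = 1, 2, …).
For the next term, n = 4, so the run lengths are 8, 10, 10, 13.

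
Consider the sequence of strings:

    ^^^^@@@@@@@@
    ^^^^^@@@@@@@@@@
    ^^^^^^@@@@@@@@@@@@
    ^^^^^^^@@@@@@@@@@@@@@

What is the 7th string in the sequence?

Each string has the form ^^{n+1} @^{2n+2}, where the shown terms are n = 3, 4, 5, 6.
Setting n = 9 gives 10, 20 characters in each block.

^^^^^^^^^^@@@@@@@@@@@@@@@@@@@@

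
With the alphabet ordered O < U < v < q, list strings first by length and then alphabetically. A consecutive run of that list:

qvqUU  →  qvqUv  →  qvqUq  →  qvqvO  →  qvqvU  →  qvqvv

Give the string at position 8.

qvqqO

Advancing 2 positions from qvqvv through qvqvv → qvqvq reaches term 8.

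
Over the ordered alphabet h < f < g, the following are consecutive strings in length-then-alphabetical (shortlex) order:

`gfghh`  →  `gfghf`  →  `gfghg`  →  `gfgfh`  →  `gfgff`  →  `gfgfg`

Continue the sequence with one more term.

Treat gfgfg as a base-3 numeral over the given alphabet and add one, carrying through any trailing g's.

gfggh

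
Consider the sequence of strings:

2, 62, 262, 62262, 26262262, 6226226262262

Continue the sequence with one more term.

262622626226226262262

From term 3 onward, concatenate the second-to-last term with the last: 2·62 = 262, 62·262 = 62262, …
The next term joins 26262262 and 6226226262262.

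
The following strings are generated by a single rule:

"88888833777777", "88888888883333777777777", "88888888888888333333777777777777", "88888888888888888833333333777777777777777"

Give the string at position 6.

88888888888888888888888888333333333333777777777777777777777

The n-th term is 4n-2 8's then 2n-2 3's then 3n 7's, where the shown terms are n = 2, 3, 4, 5.
At n = 7 the blocks have lengths 26, 12, 21.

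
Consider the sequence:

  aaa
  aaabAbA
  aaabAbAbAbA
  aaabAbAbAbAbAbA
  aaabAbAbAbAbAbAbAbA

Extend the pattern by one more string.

aaabAbAbAbAbAbAbAbAbAbA

Each term is the previous one with bAbA appended.
One more step from aaabAbAbAbAbAbAbAbA gives the answer.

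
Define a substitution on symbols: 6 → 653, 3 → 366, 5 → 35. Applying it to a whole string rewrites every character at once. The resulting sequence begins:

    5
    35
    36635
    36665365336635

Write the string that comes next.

Rewriting the 14 symbols of 36665365336635 one by one yields 366 653 653 653 35 366 653 35 366 366 653 653 366 35; concatenated:

366653653653353666533536636665365336635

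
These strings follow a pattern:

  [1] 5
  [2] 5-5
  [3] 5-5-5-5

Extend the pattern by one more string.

Each string is two copies of the previous one joined by '-'.
One more doubling of 5-5-5-5 gives the answer.

5-5-5-5-5-5-5-5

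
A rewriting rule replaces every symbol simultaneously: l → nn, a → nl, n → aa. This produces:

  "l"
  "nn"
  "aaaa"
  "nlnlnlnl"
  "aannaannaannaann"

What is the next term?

nlnlaaaanlnlaaaanlnlaaaanlnlaaaa

Applying the rule to each of the 16 symbols of aannaannaannaann gives the pieces nl nl aa aa nl nl aa aa nl nl aa aa nl nl aa aa, which concatenate to the answer.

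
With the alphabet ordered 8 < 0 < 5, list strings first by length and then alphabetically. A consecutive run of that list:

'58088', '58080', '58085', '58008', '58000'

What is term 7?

Continuing the enumeration 2 steps past 58000: 58000 → 58005 → (answer).

58058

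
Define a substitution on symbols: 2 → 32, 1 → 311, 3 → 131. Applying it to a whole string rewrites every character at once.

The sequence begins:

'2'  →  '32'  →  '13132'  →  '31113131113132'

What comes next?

Rewriting the 14 symbols of 31113131113132 one by one yields 131 311 311 311 131 311 131 311 311 311 131 311 131 32; concatenated:

13131131131113131113131131131113131113132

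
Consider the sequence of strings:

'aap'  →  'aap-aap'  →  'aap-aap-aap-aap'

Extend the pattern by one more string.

s(k+1) = s(k)·-·s(k) — each term doubles the last with '-' between the halves.
One more doubling of aap-aap-aap-aap gives the answer.

aap-aap-aap-aap-aap-aap-aap-aap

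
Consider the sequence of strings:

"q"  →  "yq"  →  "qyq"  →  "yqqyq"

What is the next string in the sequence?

Each term (from the third on) is the two preceding terms concatenated in order: term 3 = q·yq = qyq.
Continuing: qyq · yqqyq gives term 5.

qyqyqqyq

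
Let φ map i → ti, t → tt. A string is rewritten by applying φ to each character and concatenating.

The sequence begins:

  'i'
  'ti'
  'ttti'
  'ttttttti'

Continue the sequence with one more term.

ttttttttttttttti

Expanding ttttttti: t→tt, t→tt, t→tt, t→tt, t→tt, t→tt, t→tt, i→ti. Concatenated: tt tt tt tt tt tt tt ti.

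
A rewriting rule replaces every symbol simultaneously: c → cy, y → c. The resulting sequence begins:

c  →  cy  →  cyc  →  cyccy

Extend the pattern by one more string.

cyccycyc

Apply φ to cyccy symbol by symbol: c→cy, y→c, c→cy, c→cy, y→c; joined: cy c cy cy c.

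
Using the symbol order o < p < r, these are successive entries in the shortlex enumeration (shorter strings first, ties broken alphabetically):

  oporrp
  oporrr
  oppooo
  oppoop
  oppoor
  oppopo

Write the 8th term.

Stepping forward 2 times from oppopo: oppopo → oppopp, then the target.

oppopr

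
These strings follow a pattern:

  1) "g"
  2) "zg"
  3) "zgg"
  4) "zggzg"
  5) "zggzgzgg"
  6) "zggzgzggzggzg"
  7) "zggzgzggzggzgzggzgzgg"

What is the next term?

From term 3 onward, concatenate the last term with the second-to-last: zg·g = zgg, zgg·zg = zggzg, …
So term 8 is zggzgzggzggzgzggzgzgg·zggzgzggzggzg.

zggzgzggzggzgzggzgzggzggzgzggzggzg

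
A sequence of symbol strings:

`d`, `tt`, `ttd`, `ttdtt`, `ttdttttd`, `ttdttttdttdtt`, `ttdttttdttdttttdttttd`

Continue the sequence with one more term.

ttdttttdttdttttdttttdttdttttdttdtt

From term 3 onward, concatenate the last term with the second-to-last: tt·d = ttd, ttd·tt = ttdtt, …
Continuing: ttdttttdttdttttdttttd · ttdttttdttdtt gives term 8.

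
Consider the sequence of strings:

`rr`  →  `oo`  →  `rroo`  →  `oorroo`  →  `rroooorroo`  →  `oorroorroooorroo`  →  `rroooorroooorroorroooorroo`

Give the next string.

oorroorroooorroorroooorroooorroorroooorroo

From term 3 onward, concatenate the second-to-last term with the last: rr·oo = rroo, oo·rroo = oorroo, …
So term 8 is oorroorroooorroo·rroooorroooorroorroooorroo.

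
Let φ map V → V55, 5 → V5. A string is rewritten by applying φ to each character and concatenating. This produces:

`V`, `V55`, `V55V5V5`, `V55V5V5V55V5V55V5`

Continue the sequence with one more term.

Rewriting the 17 symbols of V55V5V5V55V5V55V5 one by one yields V55 V5 V5 V55 V5 V55 V5 V55 V5 V5 V55 V5 V55 V5 V5 V55 V5; concatenated:

V55V5V5V55V5V55V5V55V5V5V55V5V55V5V5V55V5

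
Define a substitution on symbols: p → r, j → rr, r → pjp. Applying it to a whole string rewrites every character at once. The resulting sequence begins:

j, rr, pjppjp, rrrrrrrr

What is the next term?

pjppjppjppjppjppjppjppjp

Rewriting each symbol of rrrrrrrr: r→pjp, r→pjp, r→pjp, r→pjp, r→pjp, r→pjp, r→pjp, r→pjp, which concatenates to pjp pjp pjp pjp pjp pjp pjp pjp.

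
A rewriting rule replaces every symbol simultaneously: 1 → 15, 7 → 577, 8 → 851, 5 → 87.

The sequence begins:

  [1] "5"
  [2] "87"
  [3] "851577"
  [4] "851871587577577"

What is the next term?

851871585157715878515778757757787577577

φ(851871587577577) expands symbol-by-symbol to 851 87 15 851 577 15 87 851 577 87 577 577 87 577 577; joining the 15 pieces gives the next term.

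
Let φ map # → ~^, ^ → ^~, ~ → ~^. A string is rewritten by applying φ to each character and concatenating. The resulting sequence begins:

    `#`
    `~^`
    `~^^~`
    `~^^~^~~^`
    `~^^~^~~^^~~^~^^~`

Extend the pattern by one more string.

Rewriting the 16 symbols of ~^^~^~~^^~~^~^^~ one by one yields ~^ ^~ ^~ ~^ ^~ ~^ ~^ ^~ ^~ ~^ ~^ ^~ ~^ ^~ ^~ ~^; concatenated:

~^^~^~~^^~~^~^^~^~~^~^^~~^^~^~~^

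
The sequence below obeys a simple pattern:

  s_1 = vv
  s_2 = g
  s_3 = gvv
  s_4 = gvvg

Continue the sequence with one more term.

Each term (from the third on) is the previous term followed by the one before it: term 3 = g·vv = gvv.
Continuing: gvvg · gvv gives term 5.

gvvggvv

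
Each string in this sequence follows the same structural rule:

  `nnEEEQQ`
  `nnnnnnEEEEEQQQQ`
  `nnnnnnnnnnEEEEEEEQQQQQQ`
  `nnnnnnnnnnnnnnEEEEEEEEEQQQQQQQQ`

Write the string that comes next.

nnnnnnnnnnnnnnnnnnEEEEEEEEEEEQQQQQQQQQQ

The n-th term is 4n-2 n's then 2n+1 E's then 2n Q's (n = 1, 2, …).
Setting n = 5 gives 18, 11, 10 characters in each block.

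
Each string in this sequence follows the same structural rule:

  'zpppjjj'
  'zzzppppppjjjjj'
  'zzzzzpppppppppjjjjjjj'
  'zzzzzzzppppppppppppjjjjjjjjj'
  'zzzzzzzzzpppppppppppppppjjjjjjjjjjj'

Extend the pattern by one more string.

Term n consists of 2n-1 z's, followed by 3n p's, followed by 2n+1 j's (n = 1, 2, …).
For the next term, n = 6, so the run lengths are 11, 18, 13.

zzzzzzzzzzzppppppppppppppppppjjjjjjjjjjjjj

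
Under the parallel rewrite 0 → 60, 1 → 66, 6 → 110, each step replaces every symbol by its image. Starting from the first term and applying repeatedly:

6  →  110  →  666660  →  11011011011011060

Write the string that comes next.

66666066666066666066666066666011060

Applying the rule to each of the 17 symbols of 11011011011011060 gives the pieces 66 66 60 66 66 60 66 66 60 66 66 60 66 66 60 110 60, which concatenate to the answer.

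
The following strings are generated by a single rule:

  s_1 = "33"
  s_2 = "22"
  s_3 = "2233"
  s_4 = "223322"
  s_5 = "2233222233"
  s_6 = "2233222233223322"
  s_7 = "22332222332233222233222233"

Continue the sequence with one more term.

223322223322332222332222332233222233223322

Each term (from the third on) is the previous term followed by the one before it: term 3 = 22·33 = 2233.
The next term joins 22332222332233222233222233 and 2233222233223322.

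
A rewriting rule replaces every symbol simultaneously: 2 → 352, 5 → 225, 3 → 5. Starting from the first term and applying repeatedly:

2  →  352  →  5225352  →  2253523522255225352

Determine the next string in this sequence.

352352225522535252253523523522252253523522255225352

Applying the rule to each of the 19 symbols of 2253523522255225352 gives the pieces 352 352 225 5 225 352 5 225 352 352 352 225 225 352 352 225 5 225 352, which concatenate to the answer.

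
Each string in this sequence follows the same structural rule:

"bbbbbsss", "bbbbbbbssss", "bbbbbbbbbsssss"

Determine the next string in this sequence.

Reading off run lengths: b runs 5, 7, 9; s runs 3, 4, 5 — each is linear in n, where the shown terms are n = 2, 3, 4.
Setting n = 5 gives 11, 6 characters in each block.

bbbbbbbbbbbssssss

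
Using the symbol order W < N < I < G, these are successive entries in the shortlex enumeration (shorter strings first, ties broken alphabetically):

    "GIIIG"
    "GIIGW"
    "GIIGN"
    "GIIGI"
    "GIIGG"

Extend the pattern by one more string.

Treat GIIGG as a base-4 numeral over the given alphabet and add one, carrying through any trailing G's.

GIGWW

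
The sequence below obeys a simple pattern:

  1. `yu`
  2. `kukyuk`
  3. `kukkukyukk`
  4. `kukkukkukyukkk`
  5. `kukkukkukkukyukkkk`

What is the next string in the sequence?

kukkukkukkukkukyukkkkk

Every step adds kuk to the front and k to the end of the previous string.
So the next term is kuk·kukkukkukkukyukkkk·k.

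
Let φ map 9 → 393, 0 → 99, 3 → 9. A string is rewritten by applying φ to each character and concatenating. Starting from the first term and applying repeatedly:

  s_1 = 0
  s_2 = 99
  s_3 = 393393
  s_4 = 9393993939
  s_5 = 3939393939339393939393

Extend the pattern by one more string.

Rewriting the 22 symbols of 3939393939339393939393 one by one yields 9 393 9 393 9 393 9 393 9 393 9 9 393 9 393 9 393 9 393 9 393 9; concatenated:

939393939393939393939939393939393939393939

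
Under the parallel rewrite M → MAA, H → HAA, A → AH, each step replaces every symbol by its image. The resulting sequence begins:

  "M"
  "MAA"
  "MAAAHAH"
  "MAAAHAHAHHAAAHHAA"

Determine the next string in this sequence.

Replace each of the 17 characters of MAAAHAHAHHAAAHHAA in place — MAA AH AH AH HAA AH HAA AH HAA HAA AH AH AH HAA HAA AH AH — and concatenate.

MAAAHAHAHHAAAHHAAAHHAAHAAAHAHAHHAAHAAAHAH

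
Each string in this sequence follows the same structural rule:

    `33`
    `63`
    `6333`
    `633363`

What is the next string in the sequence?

From term 3 onward, concatenate the last term with the second-to-last: 63·33 = 6333, 6333·63 = 633363, …
So term 5 is 633363·6333.

6333636333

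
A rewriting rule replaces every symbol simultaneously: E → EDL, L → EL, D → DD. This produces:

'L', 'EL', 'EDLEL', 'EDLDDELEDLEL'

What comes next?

EDLDDELDDDDEDLELEDLDDELEDLEL

Expanding EDLDDELEDLEL: E→EDL, D→DD, L→EL, D→DD, D→DD, E→EDL, L→EL, E→EDL, D→DD, L→EL, E→EDL, L→EL. Concatenated: EDL DD EL DD DD EDL EL EDL DD EL EDL EL.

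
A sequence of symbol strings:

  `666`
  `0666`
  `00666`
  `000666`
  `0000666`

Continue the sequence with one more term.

Every step adds 0 at the front: s(k+1) = 0·s(k).
Applying this once more to 0000666:

00000666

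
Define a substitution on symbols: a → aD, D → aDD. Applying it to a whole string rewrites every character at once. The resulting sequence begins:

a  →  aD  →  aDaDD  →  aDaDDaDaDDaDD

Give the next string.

Replace each of the 13 characters of aDaDDaDaDDaDD in place — aD aDD aD aDD aDD aD aDD aD aDD aDD aD aDD aDD — and concatenate.

aDaDDaDaDDaDDaDaDDaDaDDaDDaDaDDaDD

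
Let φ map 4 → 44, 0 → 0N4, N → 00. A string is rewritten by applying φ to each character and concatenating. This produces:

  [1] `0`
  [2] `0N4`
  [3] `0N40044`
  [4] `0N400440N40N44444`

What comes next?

φ(0N400440N40N44444) expands symbol-by-symbol to 0N4 00 44 0N4 0N4 44 44 0N4 00 44 0N4 00 44 44 44 44 44; joining the 17 pieces gives the next term.

0N400440N40N444440N400440N4004444444444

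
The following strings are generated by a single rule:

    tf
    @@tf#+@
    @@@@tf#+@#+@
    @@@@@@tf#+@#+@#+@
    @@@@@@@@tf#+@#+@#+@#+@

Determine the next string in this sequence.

@@@@@@@@@@tf#+@#+@#+@#+@#+@

Every step adds @@ to the front and #+@ to the end of the previous string.
So the next term is @@·@@@@@@@@tf#+@#+@#+@#+@·#+@.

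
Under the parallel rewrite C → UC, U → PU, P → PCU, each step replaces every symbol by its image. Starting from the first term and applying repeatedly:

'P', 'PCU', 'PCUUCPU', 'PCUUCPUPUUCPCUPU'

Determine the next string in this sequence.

Rewriting the 16 symbols of PCUUCPUPUUCPCUPU one by one yields PCU UC PU PU UC PCU PU PCU PU PU UC PCU UC PU PCU PU; concatenated:

PCUUCPUPUUCPCUPUPCUPUPUUCPCUUCPUPCUPU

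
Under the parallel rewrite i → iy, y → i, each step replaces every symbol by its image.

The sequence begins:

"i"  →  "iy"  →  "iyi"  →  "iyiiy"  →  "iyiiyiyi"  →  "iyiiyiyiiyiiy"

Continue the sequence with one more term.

Applying the rule to each of the 13 symbols of iyiiyiyiiyiiy gives the pieces iy i iy iy i iy i iy iy i iy iy i, which concatenate to the answer.

iyiiyiyiiyiiyiyiiyiyi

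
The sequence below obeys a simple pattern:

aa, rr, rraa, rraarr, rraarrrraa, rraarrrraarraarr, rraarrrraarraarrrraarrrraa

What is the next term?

This is a Fibonacci-style word recurrence s(k) = s(k−1)·s(k−2): e.g. rr·aa = rraa.
The next term joins rraarrrraarraarrrraarrrraa and rraarrrraarraarr.

rraarrrraarraarrrraarrrraarraarrrraarraarr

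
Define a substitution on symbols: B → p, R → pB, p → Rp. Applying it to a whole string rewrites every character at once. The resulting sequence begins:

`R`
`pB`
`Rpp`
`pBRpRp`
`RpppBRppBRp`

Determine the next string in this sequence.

Rewriting each symbol of RpppBRppBRp: R→pB, p→Rp, p→Rp, p→Rp, B→p, R→pB, p→Rp, p→Rp, B→p, R→pB, p→Rp, which concatenates to pB Rp Rp Rp p pB Rp Rp p pB Rp.

pBRpRpRpppBRpRpppBRp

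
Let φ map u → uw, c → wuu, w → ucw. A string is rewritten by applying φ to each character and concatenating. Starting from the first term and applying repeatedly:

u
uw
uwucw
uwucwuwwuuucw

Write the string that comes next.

Rewriting the 13 symbols of uwucwuwwuuucw one by one yields uw ucw uw wuu ucw uw ucw ucw uw uw uw wuu ucw; concatenated:

uwucwuwwuuucwuwucwucwuwuwuwwuuucw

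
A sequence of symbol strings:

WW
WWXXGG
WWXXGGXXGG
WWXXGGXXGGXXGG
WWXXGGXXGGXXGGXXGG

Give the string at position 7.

WWXXGGXXGGXXGGXXGGXXGGXXGG

Each term is the previous one with XXGG appended.
From WWXXGGXXGGXXGGXXGG, 2 further steps: WWXXGGXXGGXXGGXXGG → WWXXGGXXGGXXGGXXGGXXGG → (answer).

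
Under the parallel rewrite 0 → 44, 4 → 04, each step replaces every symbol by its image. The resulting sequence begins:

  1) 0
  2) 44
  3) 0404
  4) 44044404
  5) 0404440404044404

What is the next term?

φ(0404440404044404) expands symbol-by-symbol to 44 04 44 04 04 04 44 04 44 04 44 04 04 04 44 04; joining the 16 pieces gives the next term.

44044404040444044404440404044404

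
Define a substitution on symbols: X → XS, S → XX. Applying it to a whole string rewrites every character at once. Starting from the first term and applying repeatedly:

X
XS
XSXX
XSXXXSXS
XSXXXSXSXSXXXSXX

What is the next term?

XSXXXSXSXSXXXSXXXSXXXSXSXSXXXSXS

Applying the rule to each of the 16 symbols of XSXXXSXSXSXXXSXX gives the pieces XS XX XS XS XS XX XS XX XS XX XS XS XS XX XS XS, which concatenate to the answer.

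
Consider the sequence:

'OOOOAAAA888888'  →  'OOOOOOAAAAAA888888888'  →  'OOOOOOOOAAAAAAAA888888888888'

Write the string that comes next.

OOOOOOOOOOAAAAAAAAAA888888888888888

Term n consists of 2n O's, followed by 2n A's, followed by 3n 8's, where the shown terms are n = 2, 3, 4.
For the next term, n = 5, so the run lengths are 10, 10, 15.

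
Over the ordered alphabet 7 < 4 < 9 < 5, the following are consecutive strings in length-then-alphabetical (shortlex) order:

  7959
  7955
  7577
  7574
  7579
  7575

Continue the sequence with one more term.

The successor of 7575 increments the rightmost position that isn't already 5 and resets every position after it to 7.

7547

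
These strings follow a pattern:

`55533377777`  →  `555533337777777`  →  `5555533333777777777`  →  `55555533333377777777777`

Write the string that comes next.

555555533333337777777777777

Term n consists of n 5's, followed by n 3's, followed by 2n-1 7's, where the shown terms are n = 3, 4, 5, 6.
Setting n = 7 gives 7, 7, 13 characters in each block.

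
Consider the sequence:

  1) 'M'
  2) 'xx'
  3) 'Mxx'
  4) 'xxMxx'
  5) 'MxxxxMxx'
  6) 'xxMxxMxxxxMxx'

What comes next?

From term 3 onward, concatenate the second-to-last term with the last: M·xx = Mxx, xx·Mxx = xxMxx, …
The next term joins MxxxxMxx and xxMxxMxxxxMxx.

MxxxxMxxxxMxxMxxxxMxx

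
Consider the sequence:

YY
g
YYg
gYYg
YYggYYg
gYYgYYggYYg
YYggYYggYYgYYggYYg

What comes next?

From term 3 onward, concatenate the second-to-last term with the last: YY·g = YYg, g·YYg = gYYg, …
So term 8 is gYYgYYggYYg·YYggYYggYYgYYggYYg.

gYYgYYggYYgYYggYYggYYgYYggYYg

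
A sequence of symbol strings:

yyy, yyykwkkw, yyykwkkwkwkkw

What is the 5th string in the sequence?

yyykwkkwkwkkwkwkkwkwkkw

The strings grow by a fixed suffix kwkkw each time.
From yyykwkkwkwkkw, 2 further steps: yyykwkkwkwkkw → yyykwkkwkwkkwkwkkw → (answer).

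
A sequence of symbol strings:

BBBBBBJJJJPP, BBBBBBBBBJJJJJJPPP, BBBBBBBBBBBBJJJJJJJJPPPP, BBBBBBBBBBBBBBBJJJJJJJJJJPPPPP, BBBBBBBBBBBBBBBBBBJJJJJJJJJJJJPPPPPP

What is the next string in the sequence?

BBBBBBBBBBBBBBBBBBBBBJJJJJJJJJJJJJJPPPPPPP

The n-th term is 3n+3 B's then 2n+2 J's then n+1 P's (n = 1, 2, …).
For the next term, n = 6, so the run lengths are 21, 14, 7.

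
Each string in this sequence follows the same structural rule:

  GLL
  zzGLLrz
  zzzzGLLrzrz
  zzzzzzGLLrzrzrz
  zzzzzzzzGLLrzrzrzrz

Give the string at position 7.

zzzzzzzzzzzzGLLrzrzrzrzrzrz

s(k+1) = zz·s(k)·rz, so each term gains zz as a prefix and rz as a suffix.
From zzzzzzzzGLLrzrzrzrz, 2 further steps: zzzzzzzzGLLrzrzrzrz → zzzzzzzzzzGLLrzrzrzrzrz → (answer).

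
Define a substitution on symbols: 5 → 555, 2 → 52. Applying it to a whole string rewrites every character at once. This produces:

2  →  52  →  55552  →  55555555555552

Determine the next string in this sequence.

Rewriting the 14 symbols of 55555555555552 one by one yields 555 555 555 555 555 555 555 555 555 555 555 555 555 52; concatenated:

55555555555555555555555555555555555555552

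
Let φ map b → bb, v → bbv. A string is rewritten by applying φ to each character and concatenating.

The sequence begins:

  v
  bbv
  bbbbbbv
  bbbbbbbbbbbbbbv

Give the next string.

Rewriting the 15 symbols of bbbbbbbbbbbbbbv one by one yields bb bb bb bb bb bb bb bb bb bb bb bb bb bb bbv; concatenated:

bbbbbbbbbbbbbbbbbbbbbbbbbbbbbbv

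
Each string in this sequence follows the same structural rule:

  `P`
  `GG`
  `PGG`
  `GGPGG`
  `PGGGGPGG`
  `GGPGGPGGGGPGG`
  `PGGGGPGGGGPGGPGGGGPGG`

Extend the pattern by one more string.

This is a Fibonacci-style word recurrence s(k) = s(k−2)·s(k−1): e.g. P·GG = PGG.
Continuing: GGPGGPGGGGPGG · PGGGGPGGGGPGGPGGGGPGG gives term 8.

GGPGGPGGGGPGGPGGGGPGGGGPGGPGGGGPGG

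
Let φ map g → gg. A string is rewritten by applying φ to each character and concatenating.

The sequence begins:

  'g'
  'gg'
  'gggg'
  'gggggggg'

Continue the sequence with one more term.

gggggggggggggggg

Expanding gggggggg: g→gg, g→gg, g→gg, g→gg, g→gg, g→gg, g→gg, g→gg. Concatenated: gg gg gg gg gg gg gg gg.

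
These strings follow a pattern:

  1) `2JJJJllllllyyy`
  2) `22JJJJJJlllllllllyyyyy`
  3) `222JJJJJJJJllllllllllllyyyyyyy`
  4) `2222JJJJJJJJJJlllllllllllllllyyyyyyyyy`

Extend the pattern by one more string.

22222JJJJJJJJJJJJllllllllllllllllllyyyyyyyyyyy

Reading off run lengths: 2 runs 1, 2, 3, 4; J runs 4, 6, 8, 10; l runs 6, 9, 12, 15; y runs 3, 5, 7, 9 — each is linear in n, where the shown terms are n = 2, 3, 4, 5.
For the next term, n = 6, so the run lengths are 5, 12, 18, 11.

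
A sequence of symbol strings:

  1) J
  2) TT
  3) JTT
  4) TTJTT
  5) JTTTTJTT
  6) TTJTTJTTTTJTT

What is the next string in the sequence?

JTTTTJTTTTJTTJTTTTJTT

Each term (from the third on) is the two preceding terms concatenated in order: term 3 = J·TT = JTT.
So term 7 is JTTTTJTT·TTJTTJTTTTJTT.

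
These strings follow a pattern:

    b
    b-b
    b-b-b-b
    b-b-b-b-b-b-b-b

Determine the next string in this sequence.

Each string is two copies of the previous one joined by '-'.
One more doubling of b-b-b-b-b-b-b-b gives the answer.

b-b-b-b-b-b-b-b-b-b-b-b-b-b-b-b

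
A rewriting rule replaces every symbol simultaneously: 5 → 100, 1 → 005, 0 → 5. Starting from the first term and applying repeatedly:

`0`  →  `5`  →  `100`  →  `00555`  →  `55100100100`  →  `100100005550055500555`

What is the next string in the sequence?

0055500555551001001005510010010055100100100

Replace each of the 21 characters of 100100005550055500555 in place — 005 5 5 005 5 5 5 5 100 100 100 5 5 100 100 100 5 5 100 100 100 — and concatenate.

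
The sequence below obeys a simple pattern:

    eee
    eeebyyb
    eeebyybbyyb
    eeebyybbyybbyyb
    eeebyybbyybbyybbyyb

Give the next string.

Each term is the previous one with byyb appended.
So the next term is eeebyybbyybbyybbyyb·byyb.

eeebyybbyybbyybbyybbyyb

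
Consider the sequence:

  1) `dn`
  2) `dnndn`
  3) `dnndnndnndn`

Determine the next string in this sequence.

dnndnndnndnndnndnndnndn

Every step duplicates the string with 'n' between the halves.
So the next term is two copies of dnndnndnndn with 'n' between the halves.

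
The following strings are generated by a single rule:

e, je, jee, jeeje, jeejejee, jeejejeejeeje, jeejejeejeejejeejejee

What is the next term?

jeejejeejeejejeejejeejeejejeejeeje

This is a Fibonacci-style word recurrence s(k) = s(k−1)·s(k−2): e.g. je·e = jee.
So term 8 is jeejejeejeejejeejejee·jeejejeejeeje.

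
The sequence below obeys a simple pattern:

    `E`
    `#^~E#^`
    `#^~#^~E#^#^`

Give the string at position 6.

#^~#^~#^~#^~#^~E#^#^#^#^#^

Each term wraps the previous one in #^~ on the left and #^ on the right.
From #^~#^~E#^#^, 3 further steps: #^~#^~E#^#^ → #^~#^~#^~E#^#^#^ → #^~#^~#^~#^~E#^#^#^#^ → (answer).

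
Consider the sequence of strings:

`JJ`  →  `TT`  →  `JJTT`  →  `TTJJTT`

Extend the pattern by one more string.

This is a Fibonacci-style word recurrence s(k) = s(k−2)·s(k−1): e.g. JJ·TT = JJTT.
The next term joins JJTT and TTJJTT.

JJTTTTJJTT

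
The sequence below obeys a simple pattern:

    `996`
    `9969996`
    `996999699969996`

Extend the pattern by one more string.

s(k+1) = s(k)·9·s(k) — each term doubles the last with '9' between the halves.
Doubling 996999699969996 with '9' between the halves:

9969996999699969996999699969996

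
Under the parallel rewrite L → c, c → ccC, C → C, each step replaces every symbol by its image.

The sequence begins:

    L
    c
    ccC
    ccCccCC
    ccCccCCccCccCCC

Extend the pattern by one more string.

Rewriting the 15 symbols of ccCccCCccCccCCC one by one yields ccC ccC C ccC ccC C C ccC ccC C ccC ccC C C C; concatenated:

ccCccCCccCccCCCccCccCCccCccCCCC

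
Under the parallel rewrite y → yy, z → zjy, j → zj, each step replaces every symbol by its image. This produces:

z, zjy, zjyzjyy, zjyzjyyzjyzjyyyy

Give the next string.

zjyzjyyzjyzjyyyyzjyzjyyzjyzjyyyyyyyy

Applying the rule to each of the 16 symbols of zjyzjyyzjyzjyyyy gives the pieces zjy zj yy zjy zj yy yy zjy zj yy zjy zj yy yy yy yy, which concatenate to the answer.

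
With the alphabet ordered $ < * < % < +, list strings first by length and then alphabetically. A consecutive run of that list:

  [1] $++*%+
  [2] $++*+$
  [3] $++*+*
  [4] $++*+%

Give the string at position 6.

$++%$$

Continuing the enumeration 2 steps past $++*+%: $++*+% → $++*++ → (answer).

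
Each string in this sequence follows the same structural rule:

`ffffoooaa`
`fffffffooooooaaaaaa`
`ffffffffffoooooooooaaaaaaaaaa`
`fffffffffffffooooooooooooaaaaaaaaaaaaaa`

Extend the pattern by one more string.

Reading off run lengths: f runs 4, 7, 10, 13; o runs 3, 6, 9, 12; a runs 2, 6, 10, 14 — each is linear in n (n = 1, 2, …).
For the next term, n = 5, so the run lengths are 16, 15, 18.

ffffffffffffffffoooooooooooooooaaaaaaaaaaaaaaaaaa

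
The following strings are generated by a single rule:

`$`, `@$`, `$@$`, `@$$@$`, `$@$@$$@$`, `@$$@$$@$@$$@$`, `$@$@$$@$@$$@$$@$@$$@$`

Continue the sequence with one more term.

Each term (from the third on) is the two preceding terms concatenated in order: term 3 = $·@$ = $@$.
Continuing: @$$@$$@$@$$@$ · $@$@$$@$@$$@$$@$@$$@$ gives term 8.

@$$@$$@$@$$@$$@$@$$@$@$$@$$@$@$$@$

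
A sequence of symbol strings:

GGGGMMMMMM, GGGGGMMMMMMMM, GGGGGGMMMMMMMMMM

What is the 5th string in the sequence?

Reading off run lengths: G runs 4, 5, 6; M runs 6, 8, 10 — each is linear in n, where the shown terms are n = 3, 4, 5.
For term 5, n = 7, so the run lengths are 8, 14.

GGGGGGGGMMMMMMMMMMMMMM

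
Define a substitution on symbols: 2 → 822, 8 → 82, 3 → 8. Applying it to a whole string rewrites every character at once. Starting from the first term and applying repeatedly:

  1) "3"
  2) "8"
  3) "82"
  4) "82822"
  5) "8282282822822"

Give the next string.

Rewriting the 13 symbols of 8282282822822 one by one yields 82 822 82 822 822 82 822 82 822 822 82 822 822; concatenated:

8282282822822828228282282282822822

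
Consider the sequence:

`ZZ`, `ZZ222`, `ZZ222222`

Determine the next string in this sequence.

The strings grow by a fixed suffix 222 each time.
So the next term is ZZ222222·222.

ZZ222222222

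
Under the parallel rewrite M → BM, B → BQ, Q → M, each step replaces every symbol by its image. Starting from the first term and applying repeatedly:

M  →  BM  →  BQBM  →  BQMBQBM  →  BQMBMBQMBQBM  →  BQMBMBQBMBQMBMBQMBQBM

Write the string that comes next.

BQMBMBQBMBQMBQBMBQMBMBQBMBQMBMBQMBQBM

Applying the rule to each of the 21 symbols of BQMBMBQBMBQMBMBQMBQBM gives the pieces BQ M BM BQ BM BQ M BQ BM BQ M BM BQ BM BQ M BM BQ M BQ BM, which concatenate to the answer.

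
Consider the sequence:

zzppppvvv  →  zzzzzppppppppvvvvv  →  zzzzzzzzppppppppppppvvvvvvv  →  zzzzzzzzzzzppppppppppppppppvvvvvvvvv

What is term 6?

Term n consists of 3n-1 z's, followed by 4n p's, followed by 2n+1 v's (n = 1, 2, …).
At n = 6 the blocks have lengths 17, 24, 13.

zzzzzzzzzzzzzzzzzppppppppppppppppppppppppvvvvvvvvvvvvv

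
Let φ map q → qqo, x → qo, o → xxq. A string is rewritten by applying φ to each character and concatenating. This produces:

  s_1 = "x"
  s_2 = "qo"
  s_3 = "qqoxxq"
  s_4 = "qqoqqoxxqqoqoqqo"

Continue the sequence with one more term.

qqoqqoxxqqqoqqoxxqqoqoqqoqqoxxqqqoxxqqqoqqoxxq

Applying the rule to each of the 16 symbols of qqoqqoxxqqoqoqqo gives the pieces qqo qqo xxq qqo qqo xxq qo qo qqo qqo xxq qqo xxq qqo qqo xxq, which concatenate to the answer.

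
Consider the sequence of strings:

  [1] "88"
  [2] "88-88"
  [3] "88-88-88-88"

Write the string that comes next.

88-88-88-88-88-88-88-88

s(k+1) = s(k)·-·s(k) — each term doubles the last with '-' between the halves.
One more doubling of 88-88-88-88 gives the answer.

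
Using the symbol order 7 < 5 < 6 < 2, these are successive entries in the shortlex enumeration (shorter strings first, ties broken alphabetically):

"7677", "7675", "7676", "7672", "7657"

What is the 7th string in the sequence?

7656

Stepping forward 2 times from 7657: 7657 → 7655, then the target.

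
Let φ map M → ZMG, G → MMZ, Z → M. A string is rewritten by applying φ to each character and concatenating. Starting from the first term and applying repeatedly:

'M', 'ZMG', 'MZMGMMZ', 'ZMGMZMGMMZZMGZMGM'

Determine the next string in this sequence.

φ(ZMGMZMGMMZZMGZMGM) expands symbol-by-symbol to M ZMG MMZ ZMG M ZMG MMZ ZMG ZMG M M ZMG MMZ M ZMG MMZ ZMG; joining the 17 pieces gives the next term.

MZMGMMZZMGMZMGMMZZMGZMGMMZMGMMZMZMGMMZZMG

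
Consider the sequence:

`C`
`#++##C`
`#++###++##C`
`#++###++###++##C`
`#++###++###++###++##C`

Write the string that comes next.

#++###++###++###++###++##C

Each term is the previous one with #++## prepended.
So the next term is #++##·#++###++###++###++##C.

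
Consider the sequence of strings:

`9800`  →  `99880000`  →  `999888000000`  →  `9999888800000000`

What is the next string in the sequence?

Each string has the form 9^{n} 8^{n} 0^{2n} (n = 1, 2, …).
At n = 5 the blocks have lengths 5, 5, 10.

99999888880000000000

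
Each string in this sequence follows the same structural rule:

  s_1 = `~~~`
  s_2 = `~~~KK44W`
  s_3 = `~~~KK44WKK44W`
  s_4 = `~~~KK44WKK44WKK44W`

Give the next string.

~~~KK44WKK44WKK44WKK44W

Every step adds KK44W to the end: s(k+1) = s(k)·KK44W.
One more step from ~~~KK44WKK44WKK44W gives the answer.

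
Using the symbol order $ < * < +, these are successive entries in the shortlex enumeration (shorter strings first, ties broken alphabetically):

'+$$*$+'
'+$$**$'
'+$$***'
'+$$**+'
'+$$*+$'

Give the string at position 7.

Continuing the enumeration 2 steps past +$$*+$: +$$*+$ → +$$*+* → (answer).

+$$*++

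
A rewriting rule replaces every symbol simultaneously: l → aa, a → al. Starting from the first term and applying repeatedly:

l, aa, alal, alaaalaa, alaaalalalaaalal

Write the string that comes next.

alaaalalalaaalaaalaaalalalaaalaa

Replace each of the 16 characters of alaaalalalaaalal in place — al aa al al al aa al aa al aa al al al aa al aa — and concatenate.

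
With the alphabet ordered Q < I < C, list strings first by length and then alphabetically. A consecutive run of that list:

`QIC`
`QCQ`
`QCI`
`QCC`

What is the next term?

Treat QCC as a base-3 numeral over the given alphabet and add one, carrying through any trailing C's.

IQQ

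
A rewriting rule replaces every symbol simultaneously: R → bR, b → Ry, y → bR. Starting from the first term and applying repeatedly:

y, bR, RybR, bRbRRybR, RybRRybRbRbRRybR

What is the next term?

bRbRRybRbRbRRybRRybRRybRbRbRRybR

Replace each of the 16 characters of RybRRybRbRbRRybR in place — bR bR Ry bR bR bR Ry bR Ry bR Ry bR bR bR Ry bR — and concatenate.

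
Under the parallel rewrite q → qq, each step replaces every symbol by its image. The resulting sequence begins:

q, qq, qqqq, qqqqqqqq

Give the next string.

qqqqqqqqqqqqqqqq

Apply φ to qqqqqqqq symbol by symbol: q→qq, q→qq, q→qq, q→qq, q→qq, q→qq, q→qq, q→qq; joined: qq qq qq qq qq qq qq qq.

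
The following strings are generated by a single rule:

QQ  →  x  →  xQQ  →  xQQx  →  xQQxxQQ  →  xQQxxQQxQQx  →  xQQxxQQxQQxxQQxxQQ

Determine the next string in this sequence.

From term 3 onward, concatenate the last term with the second-to-last: x·QQ = xQQ, xQQ·x = xQQx, …
So term 8 is xQQxxQQxQQxxQQxxQQ·xQQxxQQxQQx.

xQQxxQQxQQxxQQxxQQxQQxxQQxQQx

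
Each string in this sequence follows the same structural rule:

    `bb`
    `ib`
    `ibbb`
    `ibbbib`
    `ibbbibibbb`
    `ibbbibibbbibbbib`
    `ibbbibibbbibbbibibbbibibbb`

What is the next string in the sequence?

ibbbibibbbibbbibibbbibibbbibbbibibbbibbbib

From term 3 onward, concatenate the last term with the second-to-last: ib·bb = ibbb, ibbb·ib = ibbbib, …
The next term joins ibbbibibbbibbbibibbbibibbb and ibbbibibbbibbbib.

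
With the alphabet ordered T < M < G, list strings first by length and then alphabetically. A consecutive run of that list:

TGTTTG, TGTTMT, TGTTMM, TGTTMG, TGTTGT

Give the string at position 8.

TGTMTT

Advancing 3 positions from TGTTGT through TGTTGT → TGTTGM → TGTTGG reaches term 8.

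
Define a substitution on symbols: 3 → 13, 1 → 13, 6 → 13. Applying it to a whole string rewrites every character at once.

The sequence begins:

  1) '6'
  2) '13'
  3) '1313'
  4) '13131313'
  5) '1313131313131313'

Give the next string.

13131313131313131313131313131313

Replace each of the 16 characters of 1313131313131313 in place — 13 13 13 13 13 13 13 13 13 13 13 13 13 13 13 13 — and concatenate.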